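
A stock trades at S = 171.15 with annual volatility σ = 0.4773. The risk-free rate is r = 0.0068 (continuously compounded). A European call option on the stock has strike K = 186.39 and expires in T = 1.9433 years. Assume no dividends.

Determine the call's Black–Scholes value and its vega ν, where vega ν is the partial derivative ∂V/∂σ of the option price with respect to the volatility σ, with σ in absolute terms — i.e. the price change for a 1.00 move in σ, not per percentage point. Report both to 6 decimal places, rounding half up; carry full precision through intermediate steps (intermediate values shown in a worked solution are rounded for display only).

σ√T = 0.4773·√1.9433 = 0.665367
d₁ = (ln(S/K) + (r+σ²/2)T) / (σ√T) = (ln(171.15/186.39) + (0.0068+0.4773²/2)·1.9433) / 0.665367 = (-0.085301 + 0.234571) / 0.665367 = 0.224343
d₂ = d₁ − σ√T = 0.224343 − 0.665367 = -0.441024
e^{−rT} = e^{−0.0068·1.9433} = 0.986872
N(d₁) = 0.588755,  N(d₂) = 0.329598
Call price V = S·N(d₁) − K·e^{−rT}·N(d₂) = 100.765364 − 60.627235 = 40.138129
φ(d₁) = (1/√(2π))·e^{−d₁²/2} = 0.389028
ν = S·φ(d₁)·√T = 92.817090

price = 40.138129
ν = 92.817090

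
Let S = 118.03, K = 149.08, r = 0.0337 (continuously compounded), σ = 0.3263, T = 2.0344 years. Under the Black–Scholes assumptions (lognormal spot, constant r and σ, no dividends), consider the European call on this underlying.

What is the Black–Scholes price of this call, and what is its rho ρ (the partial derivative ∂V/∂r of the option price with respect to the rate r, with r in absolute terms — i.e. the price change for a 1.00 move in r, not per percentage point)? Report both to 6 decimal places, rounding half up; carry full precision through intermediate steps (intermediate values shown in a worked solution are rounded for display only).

price = 14.521881
ρ = 78.878868

σ√T = 0.3263·√2.0344 = 0.465410
d₁ = (ln(S/K) + (r+σ²/2)T) / (σ√T) = (ln(118.03/149.08) + (0.0337+0.3263²/2)·2.0344) / 0.465410 = (-0.233544 + 0.176862) / 0.465410 = -0.121789
d₂ = d₁ − σ√T = -0.121789 − 0.465410 = -0.587199
e^{−rT} = e^{−0.0337·2.0344} = 0.933738
N(d₁) = 0.451533,  N(d₂) = 0.278535
Call price V = S·N(d₁) − K·e^{−rT}·N(d₂) = 53.294427 − 38.772546 = 14.521881
ρ = K·T·e^{−rT}·N(d₂) = 78.878868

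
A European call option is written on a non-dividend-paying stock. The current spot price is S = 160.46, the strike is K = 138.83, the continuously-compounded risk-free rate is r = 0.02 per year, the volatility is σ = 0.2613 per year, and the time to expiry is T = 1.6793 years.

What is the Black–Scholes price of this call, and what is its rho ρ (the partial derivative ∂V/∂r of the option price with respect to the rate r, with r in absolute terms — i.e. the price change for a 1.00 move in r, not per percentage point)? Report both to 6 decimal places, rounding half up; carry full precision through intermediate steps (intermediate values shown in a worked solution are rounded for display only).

σ√T = 0.2613·√1.6793 = 0.338613
d₁ = (ln(S/K) + (r+σ²/2)T) / (σ√T) = (ln(160.46/138.83) + (0.02+0.2613²/2)·1.6793) / 0.338613 = (0.144795 + 0.090915) / 0.338613 = 0.696104
d₂ = d₁ − σ√T = 0.696104 − 0.338613 = 0.357491
e^{−rT} = e^{−0.02·1.6793} = 0.966972
N(d₁) = 0.756818,  N(d₂) = 0.639638
Call price V = S·N(d₁) − K·e^{−rT}·N(d₂) = 121.439050 − 85.867999 = 35.571051
ρ = K·T·e^{−rT}·N(d₂) = 144.198130

price = 35.571051
ρ = 144.198130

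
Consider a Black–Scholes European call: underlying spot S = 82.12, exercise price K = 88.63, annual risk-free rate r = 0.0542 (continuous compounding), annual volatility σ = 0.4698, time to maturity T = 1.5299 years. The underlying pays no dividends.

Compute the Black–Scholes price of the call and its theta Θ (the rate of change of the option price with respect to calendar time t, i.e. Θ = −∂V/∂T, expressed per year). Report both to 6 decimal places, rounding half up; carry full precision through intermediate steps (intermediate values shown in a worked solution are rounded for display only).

price = 18.983277
Θ = -7.669139

σ√T = 0.4698·√1.5299 = 0.581092
d₁ = (ln(S/K) + (r+σ²/2)T) / (σ√T) = (ln(82.12/88.63) + (0.0542+0.4698²/2)·1.5299) / 0.581092 = (-0.076289 + 0.251754) / 0.581092 = 0.301958
d₂ = d₁ − σ√T = 0.301958 − 0.581092 = -0.279133
e^{−rT} = e^{−0.0542·1.5299} = 0.920424
N(d₁) = 0.618658,  N(d₂) = 0.390071
Call price V = S·N(d₁) − K·e^{−rT}·N(d₂) = 50.804203 − 31.820927 = 18.983277
φ(d₁) = (1/√(2π))·e^{−d₁²/2} = 0.381163
Θ = −S·φ(d₁)·σ/(2√T) − r·K·e^{−rT}·N(d₂) = −5.944444 − 1.724694 = -7.669139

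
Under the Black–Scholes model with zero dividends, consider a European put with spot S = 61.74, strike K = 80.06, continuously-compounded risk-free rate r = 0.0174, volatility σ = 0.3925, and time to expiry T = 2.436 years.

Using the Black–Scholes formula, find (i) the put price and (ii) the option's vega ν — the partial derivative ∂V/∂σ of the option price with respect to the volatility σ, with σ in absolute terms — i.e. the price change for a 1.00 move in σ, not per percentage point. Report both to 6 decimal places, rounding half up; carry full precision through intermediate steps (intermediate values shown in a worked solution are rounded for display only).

σ√T = 0.3925·√2.436 = 0.612602
d₁ = (ln(S/K) + (r+σ²/2)T) / (σ√T) = (ln(61.74/80.06) + (0.0174+0.3925²/2)·2.436) / 0.612602 = (-0.259844 + 0.230027) / 0.612602 = -0.048673
d₂ = d₁ − σ√T = -0.048673 − 0.612602 = -0.661275
e^{−rT} = e^{−0.0174·2.436} = 0.958499
N(−d₁) = 0.519410,  N(−d₂) = 0.745782
Put price V = K·e^{−rT}·N(−d₂) − S·N(−d₁) = 57.229422 − 32.068387 = 25.161035
φ(d₁) = (1/√(2π))·e^{−d₁²/2} = 0.398470
ν = S·φ(d₁)·√T = 38.397318

price = 25.161035
ν = 38.397318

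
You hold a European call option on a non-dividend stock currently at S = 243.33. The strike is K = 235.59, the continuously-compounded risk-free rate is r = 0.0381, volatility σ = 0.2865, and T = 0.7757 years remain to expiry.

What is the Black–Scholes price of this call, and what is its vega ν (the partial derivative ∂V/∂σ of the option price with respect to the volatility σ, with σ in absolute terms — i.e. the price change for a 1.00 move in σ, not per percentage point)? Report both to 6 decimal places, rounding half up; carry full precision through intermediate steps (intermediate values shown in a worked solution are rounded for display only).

price = 31.702572
ν = 79.799499

σ√T = 0.2865·√0.7757 = 0.252332
d₁ = (ln(S/K) + (r+σ²/2)T) / (σ√T) = (ln(243.33/235.59) + (0.0381+0.2865²/2)·0.7757) / 0.252332 = (0.032326 + 0.061390) / 0.252332 = 0.371398
d₂ = d₁ − σ√T = 0.371398 − 0.252332 = 0.119066
e^{−rT} = e^{−0.0381·0.7757} = 0.970878
N(d₁) = 0.644829,  N(d₂) = 0.547388
Call price V = S·N(d₁) − K·e^{−rT}·N(d₂) = 156.906307 − 125.203736 = 31.702572
φ(d₁) = (1/√(2π))·e^{−d₁²/2} = 0.372355
ν = S·φ(d₁)·√T = 79.799499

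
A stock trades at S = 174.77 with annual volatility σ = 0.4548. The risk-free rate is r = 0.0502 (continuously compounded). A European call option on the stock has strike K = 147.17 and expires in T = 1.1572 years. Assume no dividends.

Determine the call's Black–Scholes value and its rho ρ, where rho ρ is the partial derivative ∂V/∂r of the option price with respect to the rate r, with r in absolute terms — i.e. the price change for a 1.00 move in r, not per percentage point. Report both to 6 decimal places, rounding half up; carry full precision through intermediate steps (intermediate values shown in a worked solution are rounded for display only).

σ√T = 0.4548·√1.1572 = 0.489243
d₁ = (ln(S/K) + (r+σ²/2)T) / (σ√T) = (ln(174.77/147.17) + (0.0502+0.4548²/2)·1.1572) / 0.489243 = (0.171882 + 0.177771) / 0.489243 = 0.714682
d₂ = d₁ − σ√T = 0.714682 − 0.489243 = 0.225439
e^{−rT} = e^{−0.0502·1.1572} = 0.943564
N(d₁) = 0.762597,  N(d₂) = 0.589181
Call price V = S·N(d₁) − K·e^{−rT}·N(d₂) = 133.279123 − 81.816206 = 51.462917
ρ = K·T·e^{−rT}·N(d₂) = 94.677713

price = 51.462917
ρ = 94.677713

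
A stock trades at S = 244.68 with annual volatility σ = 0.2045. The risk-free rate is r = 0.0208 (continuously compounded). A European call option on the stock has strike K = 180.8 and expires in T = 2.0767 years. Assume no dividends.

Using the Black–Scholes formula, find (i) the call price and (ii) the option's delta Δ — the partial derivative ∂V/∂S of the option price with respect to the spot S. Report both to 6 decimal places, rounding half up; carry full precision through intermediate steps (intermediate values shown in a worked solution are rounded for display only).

price = 75.091624
Δ = 0.906682

σ√T = 0.2045·√2.0767 = 0.294700
d₁ = (ln(S/K) + (r+σ²/2)T) / (σ√T) = (ln(244.68/180.8) + (0.0208+0.2045²/2)·2.0767) / 0.294700 = (0.302560 + 0.086619) / 0.294700 = 1.320594
d₂ = d₁ − σ√T = 1.320594 − 0.294700 = 1.025894
e^{−rT} = e^{−0.0208·2.0767} = 0.957724
N(d₁) = 0.906682,  N(d₂) = 0.847529
Call price V = S·N(d₁) − K·e^{−rT}·N(d₂) = 221.846871 − 146.755247 = 75.091624
Δ = N(d₁) = 0.906682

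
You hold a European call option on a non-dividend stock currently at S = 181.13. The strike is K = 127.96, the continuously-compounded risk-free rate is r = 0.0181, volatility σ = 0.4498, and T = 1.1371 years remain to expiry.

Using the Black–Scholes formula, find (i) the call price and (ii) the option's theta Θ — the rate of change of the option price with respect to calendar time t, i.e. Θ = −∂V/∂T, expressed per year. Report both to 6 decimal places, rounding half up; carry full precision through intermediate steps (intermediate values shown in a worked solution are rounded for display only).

price = 64.822458
Θ = -10.767619

σ√T = 0.4498·√1.1371 = 0.479644
d₁ = (ln(S/K) + (r+σ²/2)T) / (σ√T) = (ln(181.13/127.96) + (0.0181+0.4498²/2)·1.1371) / 0.479644 = (0.347497 + 0.135611) / 0.479644 = 1.007222
d₂ = d₁ − σ√T = 1.007222 − 0.479644 = 0.527579
e^{−rT} = e^{−0.0181·1.1371} = 0.979629
N(d₁) = 0.843086,  N(d₂) = 0.701104
Call price V = S·N(d₁) − K·e^{−rT}·N(d₂) = 152.708170 − 87.885711 = 64.822458
φ(d₁) = (1/√(2π))·e^{−d₁²/2} = 0.240223
Θ = −S·φ(d₁)·σ/(2√T) − r·K·e^{−rT}·N(d₂) = −9.176888 − 1.590731 = -10.767619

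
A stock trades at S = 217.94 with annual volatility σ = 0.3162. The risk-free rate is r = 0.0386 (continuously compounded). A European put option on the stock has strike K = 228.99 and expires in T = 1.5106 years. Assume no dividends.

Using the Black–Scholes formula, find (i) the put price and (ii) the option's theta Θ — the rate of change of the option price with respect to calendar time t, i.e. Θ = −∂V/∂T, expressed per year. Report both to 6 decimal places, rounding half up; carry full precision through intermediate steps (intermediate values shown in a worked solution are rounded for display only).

σ√T = 0.3162·√1.5106 = 0.388630
d₁ = (ln(S/K) + (r+σ²/2)T) / (σ√T) = (ln(217.94/228.99) + (0.0386+0.3162²/2)·1.5106) / 0.388630 = (-0.049459 + 0.133826) / 0.388630 = 0.217089
d₂ = d₁ − σ√T = 0.217089 − 0.388630 = -0.171541
e^{−rT} = e^{−0.0386·1.5106} = 0.943358
N(−d₁) = 0.414069,  N(−d₂) = 0.568101
Put price V = K·e^{−rT}·N(−d₂) − S·N(−d₁) = 122.720932 − 90.242304 = 32.478628
φ(d₁) = (1/√(2π))·e^{−d₁²/2} = 0.389652
Θ = −S·φ(d₁)·σ/(2√T) + r·K·e^{−rT}·N(−d₂) = −10.923719 + 4.737028 = -6.186691

price = 32.478628
Θ = -6.186691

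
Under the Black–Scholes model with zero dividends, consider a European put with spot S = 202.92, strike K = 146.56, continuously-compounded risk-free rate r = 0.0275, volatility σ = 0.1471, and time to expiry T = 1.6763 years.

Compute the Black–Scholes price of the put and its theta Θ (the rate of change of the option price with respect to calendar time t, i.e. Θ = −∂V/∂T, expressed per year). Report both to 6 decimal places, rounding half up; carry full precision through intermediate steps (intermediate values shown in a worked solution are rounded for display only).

σ√T = 0.1471·√1.6763 = 0.190453
d₁ = (ln(S/K) + (r+σ²/2)T) / (σ√T) = (ln(202.92/146.56) + (0.0275+0.1471²/2)·1.6763) / 0.190453 = (0.325377 + 0.064234) / 0.190453 = 2.045705
d₂ = d₁ − σ√T = 2.045705 − 0.190453 = 1.855252
e^{−rT} = e^{−0.0275·1.6763} = 0.954948
N(−d₁) = 0.020393,  N(−d₂) = 0.031780
Put price V = K·e^{−rT}·N(−d₂) − S·N(−d₁) = 4.447856 − 4.138082 = 0.309773
φ(d₁) = (1/√(2π))·e^{−d₁²/2} = 0.049223
Θ = −S·φ(d₁)·σ/(2√T) + r·K·e^{−rT}·N(−d₂) = −0.567414 + 0.122316 = -0.445098

price = 0.309773
Θ = -0.445098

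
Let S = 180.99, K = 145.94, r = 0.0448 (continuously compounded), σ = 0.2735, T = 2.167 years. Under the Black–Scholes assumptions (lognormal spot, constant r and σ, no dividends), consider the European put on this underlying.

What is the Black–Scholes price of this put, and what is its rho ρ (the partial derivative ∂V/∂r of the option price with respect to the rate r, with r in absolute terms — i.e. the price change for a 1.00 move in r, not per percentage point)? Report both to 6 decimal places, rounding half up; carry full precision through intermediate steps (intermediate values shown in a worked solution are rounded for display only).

σ√T = 0.2735·√2.167 = 0.402612
d₁ = (ln(S/K) + (r+σ²/2)T) / (σ√T) = (ln(180.99/145.94) + (0.0448+0.2735²/2)·2.167) / 0.402612 = (0.215246 + 0.178130) / 0.402612 = 0.977060
d₂ = d₁ − σ√T = 0.977060 − 0.402612 = 0.574448
e^{−rT} = e^{−0.0448·2.167} = 0.907482
N(−d₁) = 0.164270,  N(−d₂) = 0.282832
Put price V = K·e^{−rT}·N(−d₂) − S·N(−d₁) = 37.457740 − 29.731189 = 7.726551
ρ = −K·T·e^{−rT}·N(−d₂) = -81.170923

price = 7.726551
ρ = -81.170923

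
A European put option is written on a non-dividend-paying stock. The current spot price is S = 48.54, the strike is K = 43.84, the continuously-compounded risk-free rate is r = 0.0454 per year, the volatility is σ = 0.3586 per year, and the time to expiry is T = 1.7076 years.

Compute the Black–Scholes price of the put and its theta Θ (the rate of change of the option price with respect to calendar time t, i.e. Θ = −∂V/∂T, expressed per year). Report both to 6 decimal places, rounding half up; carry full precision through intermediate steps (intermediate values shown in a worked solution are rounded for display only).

price = 4.853121
Θ = -1.384169

σ√T = 0.3586·√1.7076 = 0.468601
d₁ = (ln(S/K) + (r+σ²/2)T) / (σ√T) = (ln(48.54/43.84) + (0.0454+0.3586²/2)·1.7076) / 0.468601 = (0.101842 + 0.187319) / 0.468601 = 0.617071
d₂ = d₁ − σ√T = 0.617071 − 0.468601 = 0.148470
e^{−rT} = e^{−0.0454·1.7076} = 0.925404
N(−d₁) = 0.268594,  N(−d₂) = 0.440986
Put price V = K·e^{−rT}·N(−d₂) − S·N(−d₁) = 17.890674 − 13.037552 = 4.853121
φ(d₁) = (1/√(2π))·e^{−d₁²/2} = 0.329781
Θ = −S·φ(d₁)·σ/(2√T) + r·K·e^{−rT}·N(−d₂) = −2.196405 + 0.812237 = -1.384169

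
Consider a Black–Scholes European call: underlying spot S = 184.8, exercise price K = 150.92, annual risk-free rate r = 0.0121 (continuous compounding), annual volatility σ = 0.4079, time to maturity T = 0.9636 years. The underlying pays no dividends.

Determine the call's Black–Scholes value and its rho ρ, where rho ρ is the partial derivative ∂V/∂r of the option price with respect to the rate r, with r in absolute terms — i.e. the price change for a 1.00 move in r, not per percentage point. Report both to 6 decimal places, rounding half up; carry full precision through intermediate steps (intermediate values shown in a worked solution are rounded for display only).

price = 47.948169
ρ = 90.711691

σ√T = 0.4079·√0.9636 = 0.400407
d₁ = (ln(S/K) + (r+σ²/2)T) / (σ√T) = (ln(184.8/150.92) + (0.0121+0.4079²/2)·0.9636) / 0.400407 = (0.202524 + 0.091823) / 0.400407 = 0.735118
d₂ = d₁ − σ√T = 0.735118 − 0.400407 = 0.334711
e^{−rT} = e^{−0.0121·0.9636} = 0.988408
N(d₁) = 0.768866,  N(d₂) = 0.631078
Call price V = S·N(d₁) − K·e^{−rT}·N(d₂) = 142.086496 − 94.138326 = 47.948169
ρ = K·T·e^{−rT}·N(d₂) = 90.711691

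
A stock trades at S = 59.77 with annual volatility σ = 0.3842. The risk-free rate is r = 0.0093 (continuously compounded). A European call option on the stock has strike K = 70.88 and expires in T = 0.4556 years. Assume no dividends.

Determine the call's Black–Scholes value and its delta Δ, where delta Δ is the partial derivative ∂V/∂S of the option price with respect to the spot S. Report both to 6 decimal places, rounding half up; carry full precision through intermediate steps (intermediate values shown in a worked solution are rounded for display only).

σ√T = 0.3842·√0.4556 = 0.259328
d₁ = (ln(S/K) + (r+σ²/2)T) / (σ√T) = (ln(59.77/70.88) + (0.0093+0.3842²/2)·0.4556) / 0.259328 = (-0.170484 + 0.037863) / 0.259328 = -0.511406
d₂ = d₁ − σ√T = -0.511406 − 0.259328 = -0.770734
e^{−rT} = e^{−0.0093·0.4556} = 0.995772
N(d₁) = 0.304533,  N(d₂) = 0.220432
Call price V = S·N(d₁) − K·e^{−rT}·N(d₂) = 18.201957 − 15.558179 = 2.643778
Δ = N(d₁) = 0.304533

price = 2.643778
Δ = 0.304533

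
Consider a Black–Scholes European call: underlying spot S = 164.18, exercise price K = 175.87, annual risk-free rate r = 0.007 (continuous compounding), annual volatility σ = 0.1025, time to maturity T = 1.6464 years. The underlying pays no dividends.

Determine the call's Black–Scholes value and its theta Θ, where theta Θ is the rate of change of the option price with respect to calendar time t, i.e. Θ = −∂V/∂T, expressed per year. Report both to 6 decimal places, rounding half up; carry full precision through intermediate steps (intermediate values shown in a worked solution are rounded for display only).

σ√T = 0.1025·√1.6464 = 0.131520
d₁ = (ln(S/K) + (r+σ²/2)T) / (σ√T) = (ln(164.18/175.87) + (0.007+0.1025²/2)·1.6464) / 0.131520 = (-0.068782 + 0.020174) / 0.131520 = -0.369588
d₂ = d₁ − σ√T = -0.369588 − 0.131520 = -0.501108
e^{−rT} = e^{−0.007·1.6464} = 0.988541
N(d₁) = 0.355845,  N(d₂) = 0.308148
Call price V = S·N(d₁) − K·e^{−rT}·N(d₂) = 58.422605 − 53.572942 = 4.849663
φ(d₁) = (1/√(2π))·e^{−d₁²/2} = 0.372605
Θ = −S·φ(d₁)·σ/(2√T) − r·K·e^{−rT}·N(d₂) = −2.443404 − 0.375011 = -2.818414

price = 4.849663
Θ = -2.818414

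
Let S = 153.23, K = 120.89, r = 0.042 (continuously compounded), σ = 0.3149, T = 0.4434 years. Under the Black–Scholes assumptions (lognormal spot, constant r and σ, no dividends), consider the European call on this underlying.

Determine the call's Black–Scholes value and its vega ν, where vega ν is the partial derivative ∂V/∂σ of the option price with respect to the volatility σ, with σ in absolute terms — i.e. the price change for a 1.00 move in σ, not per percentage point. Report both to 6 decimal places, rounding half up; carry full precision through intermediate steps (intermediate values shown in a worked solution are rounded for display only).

price = 36.089135
ν = 16.938897

σ√T = 0.3149·√0.4434 = 0.209687
d₁ = (ln(S/K) + (r+σ²/2)T) / (σ√T) = (ln(153.23/120.89) + (0.042+0.3149²/2)·0.4434) / 0.209687 = (0.237059 + 0.040607) / 0.209687 = 1.324196
d₂ = d₁ − σ√T = 1.324196 − 0.209687 = 1.114509
e^{−rT} = e^{−0.042·0.4434} = 0.981550
N(d₁) = 0.907281,  N(d₂) = 0.867470
Call price V = S·N(d₁) − K·e^{−rT}·N(d₂) = 139.022670 − 102.933535 = 36.089135
φ(d₁) = (1/√(2π))·e^{−d₁²/2} = 0.166014
ν = S·φ(d₁)·√T = 16.938897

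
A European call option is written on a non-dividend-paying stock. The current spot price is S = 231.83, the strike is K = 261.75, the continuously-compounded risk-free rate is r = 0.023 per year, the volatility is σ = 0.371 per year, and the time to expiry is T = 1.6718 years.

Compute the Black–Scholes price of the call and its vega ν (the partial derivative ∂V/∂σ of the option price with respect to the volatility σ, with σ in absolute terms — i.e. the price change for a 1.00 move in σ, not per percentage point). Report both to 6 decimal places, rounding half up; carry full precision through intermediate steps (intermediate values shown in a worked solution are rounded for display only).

σ√T = 0.371·√1.6718 = 0.479696
d₁ = (ln(S/K) + (r+σ²/2)T) / (σ√T) = (ln(231.83/261.75) + (0.023+0.371²/2)·1.6718) / 0.479696 = (-0.121386 + 0.153506) / 0.479696 = 0.066959
d₂ = d₁ − σ√T = 0.066959 − 0.479696 = -0.412737
e^{−rT} = e^{−0.023·1.6718} = 0.962278
N(d₁) = 0.526693,  N(d₂) = 0.339900
Call price V = S·N(d₁) − K·e^{−rT}·N(d₂) = 122.103207 − 85.612710 = 36.490497
φ(d₁) = (1/√(2π))·e^{−d₁²/2} = 0.398049
ν = S·φ(d₁)·√T = 119.315888

price = 36.490497
ν = 119.315888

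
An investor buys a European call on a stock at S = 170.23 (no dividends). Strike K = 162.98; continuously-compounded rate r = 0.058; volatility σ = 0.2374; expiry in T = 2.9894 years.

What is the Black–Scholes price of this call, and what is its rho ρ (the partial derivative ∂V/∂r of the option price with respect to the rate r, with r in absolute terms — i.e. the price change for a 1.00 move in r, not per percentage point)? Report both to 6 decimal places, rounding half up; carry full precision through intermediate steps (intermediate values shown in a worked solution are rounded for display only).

price = 44.924376
ρ = 256.745041

σ√T = 0.2374·√2.9894 = 0.410462
d₁ = (ln(S/K) + (r+σ²/2)T) / (σ√T) = (ln(170.23/162.98) + (0.058+0.2374²/2)·2.9894) / 0.410462 = (0.043523 + 0.257625) / 0.410462 = 0.733680
d₂ = d₁ − σ√T = 0.733680 − 0.410462 = 0.323218
e^{−rT} = e^{−0.058·2.9894} = 0.840814
N(d₁) = 0.768428,  N(d₂) = 0.626735
Call price V = S·N(d₁) − K·e^{−rT}·N(d₂) = 130.809517 − 85.885141 = 44.924376
ρ = K·T·e^{−rT}·N(d₂) = 256.745041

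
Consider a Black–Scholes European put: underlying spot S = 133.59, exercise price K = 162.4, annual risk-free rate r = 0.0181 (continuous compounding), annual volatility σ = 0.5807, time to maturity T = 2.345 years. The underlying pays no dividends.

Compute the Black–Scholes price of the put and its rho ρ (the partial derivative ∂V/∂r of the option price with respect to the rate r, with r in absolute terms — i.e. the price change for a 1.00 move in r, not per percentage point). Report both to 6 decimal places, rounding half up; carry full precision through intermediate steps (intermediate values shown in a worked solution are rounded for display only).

price = 61.377778
ρ = -266.896376

σ√T = 0.5807·√2.345 = 0.889249
d₁ = (ln(S/K) + (r+σ²/2)T) / (σ√T) = (ln(133.59/162.4) + (0.0181+0.5807²/2)·2.345) / 0.889249 = (-0.195287 + 0.437826) / 0.889249 = 0.272746
d₂ = d₁ − σ√T = 0.272746 − 0.889249 = -0.616503
e^{−rT} = e^{−0.0181·2.345} = 0.958444
N(−d₁) = 0.392524,  N(−d₂) = 0.731219
Put price V = K·e^{−rT}·N(−d₂) − S·N(−d₁) = 113.815086 − 52.437307 = 61.377778
ρ = −K·T·e^{−rT}·N(−d₂) = -266.896376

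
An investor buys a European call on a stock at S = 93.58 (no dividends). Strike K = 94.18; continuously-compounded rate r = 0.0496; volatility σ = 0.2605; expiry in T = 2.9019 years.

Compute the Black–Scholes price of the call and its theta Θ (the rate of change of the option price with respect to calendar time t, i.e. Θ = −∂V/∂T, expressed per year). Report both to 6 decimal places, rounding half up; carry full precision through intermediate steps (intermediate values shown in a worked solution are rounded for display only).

price = 22.108241
Θ = -4.642551

σ√T = 0.2605·√2.9019 = 0.443761
d₁ = (ln(S/K) + (r+σ²/2)T) / (σ√T) = (ln(93.58/94.18) + (0.0496+0.2605²/2)·2.9019) / 0.443761 = (-0.006391 + 0.242396) / 0.443761 = 0.531829
d₂ = d₁ − σ√T = 0.531829 − 0.443761 = 0.088068
e^{−rT} = e^{−0.0496·2.9019} = 0.865945
N(d₁) = 0.702578,  N(d₂) = 0.535089
Call price V = S·N(d₁) − K·e^{−rT}·N(d₂) = 65.747232 − 43.638991 = 22.108241
φ(d₁) = (1/√(2π))·e^{−d₁²/2} = 0.346331
Θ = −S·φ(d₁)·σ/(2√T) − r·K·e^{−rT}·N(d₂) = −2.478057 − 2.164494 = -4.642551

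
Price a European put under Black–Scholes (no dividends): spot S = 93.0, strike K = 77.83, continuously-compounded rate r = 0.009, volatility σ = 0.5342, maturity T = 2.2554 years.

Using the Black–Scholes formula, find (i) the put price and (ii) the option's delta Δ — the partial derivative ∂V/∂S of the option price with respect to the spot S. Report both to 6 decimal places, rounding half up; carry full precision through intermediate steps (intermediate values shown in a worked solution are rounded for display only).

σ√T = 0.5342·√2.2554 = 0.802261
d₁ = (ln(S/K) + (r+σ²/2)T) / (σ√T) = (ln(93.0/77.83) + (0.009+0.5342²/2)·2.2554) / 0.802261 = (0.178073 + 0.342110) / 0.802261 = 0.648396
d₂ = d₁ − σ√T = 0.648396 − 0.802261 = -0.153865
e^{−rT} = e^{−0.009·2.2554} = 0.979906
N(−d₁) = 0.258365,  N(−d₂) = 0.561142
Put price V = K·e^{−rT}·N(−d₂) − S·N(−d₁) = 42.796109 − 24.027904 = 18.768205
Δ = −N(−d₁) = -0.258365

price = 18.768205
Δ = -0.258365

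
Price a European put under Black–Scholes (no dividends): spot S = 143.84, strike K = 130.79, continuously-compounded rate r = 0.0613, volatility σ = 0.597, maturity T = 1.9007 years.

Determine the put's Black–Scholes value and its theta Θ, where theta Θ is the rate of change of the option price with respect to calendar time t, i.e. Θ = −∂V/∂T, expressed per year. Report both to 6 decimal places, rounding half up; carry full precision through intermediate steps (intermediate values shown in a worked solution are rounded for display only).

price = 29.117547
Θ = -5.929928

σ√T = 0.597·√1.9007 = 0.823059
d₁ = (ln(S/K) + (r+σ²/2)T) / (σ√T) = (ln(143.84/130.79) + (0.0613+0.597²/2)·1.9007) / 0.823059 = (0.095109 + 0.455226) / 0.823059 = 0.668645
d₂ = d₁ − σ√T = 0.668645 − 0.823059 = -0.154414
e^{−rT} = e^{−0.0613·1.9007} = 0.890019
N(−d₁) = 0.251861,  N(−d₂) = 0.561358
Put price V = K·e^{−rT}·N(−d₂) − S·N(−d₁) = 65.345213 − 36.227666 = 29.117547
φ(d₁) = (1/√(2π))·e^{−d₁²/2} = 0.319026
Θ = −S·φ(d₁)·σ/(2√T) + r·K·e^{−rT}·N(−d₂) = −9.935590 + 4.005662 = -5.929928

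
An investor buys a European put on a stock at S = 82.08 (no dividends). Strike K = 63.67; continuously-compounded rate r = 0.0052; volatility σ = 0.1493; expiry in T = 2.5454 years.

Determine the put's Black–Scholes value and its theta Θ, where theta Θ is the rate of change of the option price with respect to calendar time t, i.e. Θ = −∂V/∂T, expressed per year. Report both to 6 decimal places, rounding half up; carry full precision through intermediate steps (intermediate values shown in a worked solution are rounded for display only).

σ√T = 0.1493·√2.5454 = 0.238198
d₁ = (ln(S/K) + (r+σ²/2)T) / (σ√T) = (ln(82.08/63.67) + (0.0052+0.1493²/2)·2.5454) / 0.238198 = (0.253981 + 0.041605) / 0.238198 = 1.240927
d₂ = d₁ − σ√T = 1.240927 − 0.238198 = 1.002729
e^{−rT} = e^{−0.0052·2.5454} = 0.986851
N(−d₁) = 0.107316,  N(−d₂) = 0.157996
Put price V = K·e^{−rT}·N(−d₂) − S·N(−d₁) = 9.927323 − 8.808531 = 1.118792
φ(d₁) = (1/√(2π))·e^{−d₁²/2} = 0.184725
Θ = −S·φ(d₁)·σ/(2√T) + r·K·e^{−rT}·N(−d₂) = −0.709438 + 0.051622 = -0.657816

price = 1.118792
Θ = -0.657816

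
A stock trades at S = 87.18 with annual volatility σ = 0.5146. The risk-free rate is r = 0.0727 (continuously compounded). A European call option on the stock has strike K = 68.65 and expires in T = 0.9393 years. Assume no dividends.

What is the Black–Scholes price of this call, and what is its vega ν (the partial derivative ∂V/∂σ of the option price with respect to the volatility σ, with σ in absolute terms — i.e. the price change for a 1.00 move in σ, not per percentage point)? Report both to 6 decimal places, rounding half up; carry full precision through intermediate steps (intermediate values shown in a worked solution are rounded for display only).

σ√T = 0.5146·√0.9393 = 0.498737
d₁ = (ln(S/K) + (r+σ²/2)T) / (σ√T) = (ln(87.18/68.65) + (0.0727+0.5146²/2)·0.9393) / 0.498737 = (0.238954 + 0.192657) / 0.498737 = 0.865406
d₂ = d₁ − σ√T = 0.865406 − 0.498737 = 0.366669
e^{−rT} = e^{−0.0727·0.9393} = 0.933992
N(d₁) = 0.806592,  N(d₂) = 0.643067
Call price V = S·N(d₁) − K·e^{−rT}·N(d₂) = 70.318695 − 41.232533 = 29.086162
φ(d₁) = (1/√(2π))·e^{−d₁²/2} = 0.274336
ν = S·φ(d₁)·√T = 23.179362

price = 29.086162
ν = 23.179362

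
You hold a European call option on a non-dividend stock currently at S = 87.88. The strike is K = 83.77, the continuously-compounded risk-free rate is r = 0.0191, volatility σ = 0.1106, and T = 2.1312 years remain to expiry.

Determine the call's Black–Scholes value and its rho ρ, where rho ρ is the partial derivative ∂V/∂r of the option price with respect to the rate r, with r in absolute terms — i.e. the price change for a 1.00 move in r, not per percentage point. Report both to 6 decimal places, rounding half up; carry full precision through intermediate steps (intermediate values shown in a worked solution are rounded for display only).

price = 9.933591
ρ = 116.578581

σ√T = 0.1106·√2.1312 = 0.161461
d₁ = (ln(S/K) + (r+σ²/2)T) / (σ√T) = (ln(87.88/83.77) + (0.0191+0.1106²/2)·2.1312) / 0.161461 = (0.047897 + 0.053741) / 0.161461 = 0.629490
d₂ = d₁ − σ√T = 0.629490 − 0.161461 = 0.468029
e^{−rT} = e^{−0.0191·2.1312} = 0.960111
N(d₁) = 0.735486,  N(d₂) = 0.680118
Call price V = S·N(d₁) − K·e^{−rT}·N(d₂) = 64.634502 − 54.700911 = 9.933591
ρ = K·T·e^{−rT}·N(d₂) = 116.578581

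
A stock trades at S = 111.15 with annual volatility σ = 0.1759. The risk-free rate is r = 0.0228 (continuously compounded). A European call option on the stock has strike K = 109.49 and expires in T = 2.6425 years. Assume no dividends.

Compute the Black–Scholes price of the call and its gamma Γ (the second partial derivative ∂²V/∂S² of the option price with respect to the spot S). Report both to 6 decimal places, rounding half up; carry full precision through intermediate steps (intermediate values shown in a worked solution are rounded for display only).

σ√T = 0.1759·√2.6425 = 0.285939
d₁ = (ln(S/K) + (r+σ²/2)T) / (σ√T) = (ln(111.15/109.49) + (0.0228+0.1759²/2)·2.6425) / 0.285939 = (0.015047 + 0.101130) / 0.285939 = 0.406300
d₂ = d₁ − σ√T = 0.406300 − 0.285939 = 0.120361
e^{−rT} = e^{−0.0228·2.6425} = 0.941530
N(d₁) = 0.657739,  N(d₂) = 0.547901
Call price V = S·N(d₁) − K·e^{−rT}·N(d₂) = 73.107674 − 56.482126 = 16.625548
φ(d₁) = (1/√(2π))·e^{−d₁²/2} = 0.367336
Γ = φ(d₁) / (S·σ·√T) = 0.011558

price = 16.625548
Γ = 0.011558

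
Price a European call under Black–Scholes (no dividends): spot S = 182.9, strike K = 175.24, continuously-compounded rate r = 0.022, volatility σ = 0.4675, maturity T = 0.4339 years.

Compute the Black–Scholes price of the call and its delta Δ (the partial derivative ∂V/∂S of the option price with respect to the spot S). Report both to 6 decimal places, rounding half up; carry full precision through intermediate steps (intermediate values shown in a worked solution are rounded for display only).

price = 26.784847
Δ = 0.626994

σ√T = 0.4675·√0.4339 = 0.307947
d₁ = (ln(S/K) + (r+σ²/2)T) / (σ√T) = (ln(182.9/175.24) + (0.022+0.4675²/2)·0.4339) / 0.307947 = (0.042783 + 0.056962) / 0.307947 = 0.323902
d₂ = d₁ − σ√T = 0.323902 − 0.307947 = 0.015954
e^{−rT} = e^{−0.022·0.4339} = 0.990500
N(d₁) = 0.626994,  N(d₂) = 0.506365
Call price V = S·N(d₁) − K·e^{−rT}·N(d₂) = 114.677163 − 87.892315 = 26.784847
Δ = N(d₁) = 0.626994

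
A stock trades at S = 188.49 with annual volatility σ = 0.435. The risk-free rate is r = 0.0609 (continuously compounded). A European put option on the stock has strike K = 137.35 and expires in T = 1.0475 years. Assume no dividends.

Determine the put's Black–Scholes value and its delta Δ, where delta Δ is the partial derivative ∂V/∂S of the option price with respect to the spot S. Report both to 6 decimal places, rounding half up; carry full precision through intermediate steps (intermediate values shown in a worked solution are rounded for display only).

price = 7.460776
Δ = -0.140781

σ√T = 0.435·√1.0475 = 0.445211
d₁ = (ln(S/K) + (r+σ²/2)T) / (σ√T) = (ln(188.49/137.35) + (0.0609+0.435²/2)·1.0475) / 0.445211 = (0.316513 + 0.162899) / 0.445211 = 1.076819
d₂ = d₁ − σ√T = 1.076819 − 0.445211 = 0.631607
e^{−rT} = e^{−0.0609·1.0475} = 0.938199
N(−d₁) = 0.140781,  N(−d₂) = 0.263822
Put price V = K·e^{−rT}·N(−d₂) − S·N(−d₁) = 33.996524 − 26.535749 = 7.460776
Δ = −N(−d₁) = -0.140781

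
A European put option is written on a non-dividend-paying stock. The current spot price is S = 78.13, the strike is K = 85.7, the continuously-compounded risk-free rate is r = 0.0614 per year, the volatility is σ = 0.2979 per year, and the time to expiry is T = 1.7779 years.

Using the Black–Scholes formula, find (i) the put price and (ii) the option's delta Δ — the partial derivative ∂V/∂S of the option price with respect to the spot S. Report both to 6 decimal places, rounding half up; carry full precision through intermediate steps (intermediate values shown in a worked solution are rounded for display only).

σ√T = 0.2979·√1.7779 = 0.397214
d₁ = (ln(S/K) + (r+σ²/2)T) / (σ√T) = (ln(78.13/85.7) + (0.0614+0.2979²/2)·1.7779) / 0.397214 = (-0.092479 + 0.188052) / 0.397214 = 0.240610
d₂ = d₁ − σ√T = 0.240610 − 0.397214 = -0.156603
e^{−rT} = e^{−0.0614·1.7779} = 0.896584
N(−d₁) = 0.404929,  N(−d₂) = 0.562221
Put price V = K·e^{−rT}·N(−d₂) − S·N(−d₁) = 43.199547 − 31.637071 = 11.562475
Δ = −N(−d₁) = -0.404929

price = 11.562475
Δ = -0.404929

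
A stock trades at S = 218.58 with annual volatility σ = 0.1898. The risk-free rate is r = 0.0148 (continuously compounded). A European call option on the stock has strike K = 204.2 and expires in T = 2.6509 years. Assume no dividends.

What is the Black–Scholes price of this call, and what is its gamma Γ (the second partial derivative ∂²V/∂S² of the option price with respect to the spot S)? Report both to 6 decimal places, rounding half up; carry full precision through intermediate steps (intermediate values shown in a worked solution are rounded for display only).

price = 38.099421
Γ = 0.005208

σ√T = 0.1898·√2.6509 = 0.309024
d₁ = (ln(S/K) + (r+σ²/2)T) / (σ√T) = (ln(218.58/204.2) + (0.0148+0.1898²/2)·2.6509) / 0.309024 = (0.068052 + 0.086981) / 0.309024 = 0.501687
d₂ = d₁ − σ√T = 0.501687 − 0.309024 = 0.192663
e^{−rT} = e^{−0.0148·2.6509} = 0.961526
N(d₁) = 0.692056,  N(d₂) = 0.576388
Call price V = S·N(d₁) − K·e^{−rT}·N(d₂) = 151.269631 − 113.170210 = 38.099421
φ(d₁) = (1/√(2π))·e^{−d₁²/2} = 0.351768
Γ = φ(d₁) / (S·σ·√T) = 0.005208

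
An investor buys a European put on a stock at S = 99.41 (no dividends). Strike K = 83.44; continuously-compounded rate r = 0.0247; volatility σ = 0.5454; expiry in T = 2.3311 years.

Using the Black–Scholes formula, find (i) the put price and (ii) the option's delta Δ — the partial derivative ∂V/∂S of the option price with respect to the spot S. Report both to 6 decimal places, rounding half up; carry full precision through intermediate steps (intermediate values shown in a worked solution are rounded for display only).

price = 19.490648
Δ = -0.243274

σ√T = 0.5454·√2.3311 = 0.832713
d₁ = (ln(S/K) + (r+σ²/2)T) / (σ√T) = (ln(99.41/83.44) + (0.0247+0.5454²/2)·2.3311) / 0.832713 = (0.175125 + 0.404284) / 0.832713 = 0.695808
d₂ = d₁ − σ√T = 0.695808 − 0.832713 = -0.136905
e^{−rT} = e^{−0.0247·2.3311} = 0.944048
N(−d₁) = 0.243274,  N(−d₂) = 0.554447
Put price V = K·e^{−rT}·N(−d₂) − S·N(−d₁) = 43.674561 − 24.183913 = 19.490648
Δ = −N(−d₁) = -0.243274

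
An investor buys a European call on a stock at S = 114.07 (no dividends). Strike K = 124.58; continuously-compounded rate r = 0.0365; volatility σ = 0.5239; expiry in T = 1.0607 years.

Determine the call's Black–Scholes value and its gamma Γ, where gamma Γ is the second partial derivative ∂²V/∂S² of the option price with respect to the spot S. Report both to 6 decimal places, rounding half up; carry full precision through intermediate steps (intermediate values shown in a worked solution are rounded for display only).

price = 22.086347
Γ = 0.006380

σ√T = 0.5239·√1.0607 = 0.539566
d₁ = (ln(S/K) + (r+σ²/2)T) / (σ√T) = (ln(114.07/124.58) + (0.0365+0.5239²/2)·1.0607) / 0.539566 = (-0.088136 + 0.184281) / 0.539566 = 0.178191
d₂ = d₁ − σ√T = 0.178191 − 0.539566 = -0.361376
e^{−rT} = e^{−0.0365·1.0607} = 0.962024
N(d₁) = 0.570713,  N(d₂) = 0.358909
Call price V = S·N(d₁) − K·e^{−rT}·N(d₂) = 65.101269 − 43.014922 = 22.086347
φ(d₁) = (1/√(2π))·e^{−d₁²/2} = 0.392659
Γ = φ(d₁) / (S·σ·√T) = 0.006380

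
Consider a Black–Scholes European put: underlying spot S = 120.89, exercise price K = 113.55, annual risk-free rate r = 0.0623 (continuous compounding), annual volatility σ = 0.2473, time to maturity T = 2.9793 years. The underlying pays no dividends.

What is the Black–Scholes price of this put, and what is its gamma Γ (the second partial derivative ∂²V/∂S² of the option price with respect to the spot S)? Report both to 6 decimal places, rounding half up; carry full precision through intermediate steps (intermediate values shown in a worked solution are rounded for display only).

price = 7.825350
Γ = 0.005636

σ√T = 0.2473·√2.9793 = 0.426856
d₁ = (ln(S/K) + (r+σ²/2)T) / (σ√T) = (ln(120.89/113.55) + (0.0623+0.2473²/2)·2.9793) / 0.426856 = (0.062638 + 0.276713) / 0.426856 = 0.795002
d₂ = d₁ − σ√T = 0.795002 − 0.426856 = 0.368146
e^{−rT} = e^{−0.0623·2.9793} = 0.830597
N(−d₁) = 0.213306,  N(−d₂) = 0.356382
Put price V = K·e^{−rT}·N(−d₂) − S·N(−d₁) = 33.611944 − 25.786594 = 7.825350
φ(d₁) = (1/√(2π))·e^{−d₁²/2} = 0.290849
Γ = φ(d₁) / (S·σ·√T) = 0.005636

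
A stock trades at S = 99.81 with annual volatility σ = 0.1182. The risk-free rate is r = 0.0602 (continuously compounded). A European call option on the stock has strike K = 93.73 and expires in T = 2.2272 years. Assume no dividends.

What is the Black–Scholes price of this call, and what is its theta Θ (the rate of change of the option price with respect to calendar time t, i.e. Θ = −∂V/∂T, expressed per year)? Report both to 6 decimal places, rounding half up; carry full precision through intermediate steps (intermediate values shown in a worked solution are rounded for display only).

σ√T = 0.1182·√2.2272 = 0.176399
d₁ = (ln(S/K) + (r+σ²/2)T) / (σ√T) = (ln(99.81/93.73) + (0.0602+0.1182²/2)·2.2272) / 0.176399 = (0.062850 + 0.149636) / 0.176399 = 1.204573
d₂ = d₁ − σ√T = 1.204573 − 0.176399 = 1.028173
e^{−rT} = e^{−0.0602·2.2272} = 0.874522
N(d₁) = 0.885816,  N(d₂) = 0.848066
Call price V = S·N(d₁) − K·e^{−rT}·N(d₂) = 88.413279 − 69.515090 = 18.898189
φ(d₁) = (1/√(2π))·e^{−d₁²/2} = 0.193121
Θ = −S·φ(d₁)·σ/(2√T) − r·K·e^{−rT}·N(d₂) = −0.763330 − 4.184808 = -4.948139

price = 18.898189
Θ = -4.948139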